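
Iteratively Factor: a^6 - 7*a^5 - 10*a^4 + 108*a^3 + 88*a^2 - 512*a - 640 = (a - 4)*(a^5 - 3*a^4 - 22*a^3 + 20*a^2 + 168*a + 160) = (a - 4)*(a + 2)*(a^4 - 5*a^3 - 12*a^2 + 44*a + 80) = (a - 4)*(a + 2)^2*(a^3 - 7*a^2 + 2*a + 40) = (a - 4)^2*(a + 2)^2*(a^2 - 3*a - 10) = (a - 5)*(a - 4)^2*(a + 2)^2*(a + 2)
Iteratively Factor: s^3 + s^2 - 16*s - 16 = (s - 4)*(s^2 + 5*s + 4) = (s - 4)*(s + 4)*(s + 1)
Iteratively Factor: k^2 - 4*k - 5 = (k + 1)*(k - 5)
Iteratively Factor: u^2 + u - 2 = (u - 1)*(u + 2)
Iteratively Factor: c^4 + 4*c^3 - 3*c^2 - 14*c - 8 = (c + 1)*(c^3 + 3*c^2 - 6*c - 8) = (c + 1)*(c + 4)*(c^2 - c - 2) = (c - 2)*(c + 1)*(c + 4)*(c + 1)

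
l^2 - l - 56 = (l - 8)*(l + 7)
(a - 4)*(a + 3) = a^2 - a - 12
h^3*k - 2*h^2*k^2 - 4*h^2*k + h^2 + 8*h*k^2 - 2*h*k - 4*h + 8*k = (h - 4)*(h - 2*k)*(h*k + 1)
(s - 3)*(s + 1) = s^2 - 2*s - 3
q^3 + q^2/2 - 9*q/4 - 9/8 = (q - 3/2)*(q + 1/2)*(q + 3/2)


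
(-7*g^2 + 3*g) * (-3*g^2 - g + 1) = 21*g^4 - 2*g^3 - 10*g^2 + 3*g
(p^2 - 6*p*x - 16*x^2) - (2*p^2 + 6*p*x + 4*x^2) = -p^2 - 12*p*x - 20*x^2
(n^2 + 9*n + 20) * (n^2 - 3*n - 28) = n^4 + 6*n^3 - 35*n^2 - 312*n - 560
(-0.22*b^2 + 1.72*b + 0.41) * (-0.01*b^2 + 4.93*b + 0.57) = 0.0022*b^4 - 1.1018*b^3 + 8.3501*b^2 + 3.0017*b + 0.2337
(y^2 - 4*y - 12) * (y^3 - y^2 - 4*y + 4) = y^5 - 5*y^4 - 12*y^3 + 32*y^2 + 32*y - 48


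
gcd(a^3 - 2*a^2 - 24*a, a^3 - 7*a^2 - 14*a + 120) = a^2 - 2*a - 24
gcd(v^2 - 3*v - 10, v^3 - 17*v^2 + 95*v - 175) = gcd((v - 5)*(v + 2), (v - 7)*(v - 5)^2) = v - 5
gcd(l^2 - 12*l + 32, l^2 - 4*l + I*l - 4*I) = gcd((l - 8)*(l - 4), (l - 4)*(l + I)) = l - 4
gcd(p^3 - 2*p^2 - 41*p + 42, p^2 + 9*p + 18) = p + 6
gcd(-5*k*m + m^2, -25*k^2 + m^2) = 5*k - m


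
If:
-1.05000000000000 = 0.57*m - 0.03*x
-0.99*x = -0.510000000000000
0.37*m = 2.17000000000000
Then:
No Solution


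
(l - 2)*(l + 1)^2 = l^3 - 3*l - 2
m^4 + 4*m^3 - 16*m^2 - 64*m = m*(m - 4)*(m + 4)^2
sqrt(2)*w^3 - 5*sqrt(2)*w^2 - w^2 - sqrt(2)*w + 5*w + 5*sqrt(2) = (w - 5)*(w - sqrt(2))*(sqrt(2)*w + 1)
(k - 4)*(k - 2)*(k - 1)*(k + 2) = k^4 - 5*k^3 + 20*k - 16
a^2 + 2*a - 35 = (a - 5)*(a + 7)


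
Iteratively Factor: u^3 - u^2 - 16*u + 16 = (u - 1)*(u^2 - 16) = (u - 4)*(u - 1)*(u + 4)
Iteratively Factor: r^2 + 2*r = (r)*(r + 2)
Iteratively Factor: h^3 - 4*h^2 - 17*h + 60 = (h - 5)*(h^2 + h - 12) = (h - 5)*(h - 3)*(h + 4)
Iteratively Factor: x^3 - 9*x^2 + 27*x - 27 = (x - 3)*(x^2 - 6*x + 9) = (x - 3)^2*(x - 3)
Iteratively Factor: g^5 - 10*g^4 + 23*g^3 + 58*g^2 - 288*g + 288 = (g - 4)*(g^4 - 6*g^3 - g^2 + 54*g - 72) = (g - 4)*(g - 3)*(g^3 - 3*g^2 - 10*g + 24) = (g - 4)*(g - 3)*(g + 3)*(g^2 - 6*g + 8) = (g - 4)*(g - 3)*(g - 2)*(g + 3)*(g - 4)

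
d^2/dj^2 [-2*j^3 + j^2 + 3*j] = 2 - 12*j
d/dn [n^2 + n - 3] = 2*n + 1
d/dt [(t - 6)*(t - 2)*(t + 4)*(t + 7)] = 4*t^3 + 9*t^2 - 96*t - 92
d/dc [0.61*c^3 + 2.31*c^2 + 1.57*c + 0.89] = 1.83*c^2 + 4.62*c + 1.57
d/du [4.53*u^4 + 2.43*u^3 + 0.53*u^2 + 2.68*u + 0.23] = 18.12*u^3 + 7.29*u^2 + 1.06*u + 2.68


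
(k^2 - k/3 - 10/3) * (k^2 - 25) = k^4 - k^3/3 - 85*k^2/3 + 25*k/3 + 250/3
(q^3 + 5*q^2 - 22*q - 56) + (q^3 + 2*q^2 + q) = 2*q^3 + 7*q^2 - 21*q - 56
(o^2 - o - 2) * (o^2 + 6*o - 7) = o^4 + 5*o^3 - 15*o^2 - 5*o + 14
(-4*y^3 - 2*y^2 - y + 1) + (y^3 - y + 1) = -3*y^3 - 2*y^2 - 2*y + 2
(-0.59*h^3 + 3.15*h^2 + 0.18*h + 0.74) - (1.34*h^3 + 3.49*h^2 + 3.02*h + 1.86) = -1.93*h^3 - 0.34*h^2 - 2.84*h - 1.12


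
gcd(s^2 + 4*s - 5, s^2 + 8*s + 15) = s + 5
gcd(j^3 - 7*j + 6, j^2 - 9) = j + 3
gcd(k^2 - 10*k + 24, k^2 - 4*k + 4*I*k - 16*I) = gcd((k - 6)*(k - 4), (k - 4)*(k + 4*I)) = k - 4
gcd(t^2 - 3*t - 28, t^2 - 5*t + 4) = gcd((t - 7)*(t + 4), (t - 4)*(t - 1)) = 1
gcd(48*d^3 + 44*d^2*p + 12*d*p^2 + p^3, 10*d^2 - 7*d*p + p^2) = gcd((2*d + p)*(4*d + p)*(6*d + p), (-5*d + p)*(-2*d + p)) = 1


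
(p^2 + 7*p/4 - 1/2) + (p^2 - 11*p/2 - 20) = 2*p^2 - 15*p/4 - 41/2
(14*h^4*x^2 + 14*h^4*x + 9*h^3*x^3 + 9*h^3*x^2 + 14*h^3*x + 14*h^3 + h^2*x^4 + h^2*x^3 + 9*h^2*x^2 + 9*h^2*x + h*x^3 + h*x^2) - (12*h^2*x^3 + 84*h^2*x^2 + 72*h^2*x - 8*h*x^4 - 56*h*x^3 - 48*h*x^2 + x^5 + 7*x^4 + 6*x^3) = 14*h^4*x^2 + 14*h^4*x + 9*h^3*x^3 + 9*h^3*x^2 + 14*h^3*x + 14*h^3 + h^2*x^4 - 11*h^2*x^3 - 75*h^2*x^2 - 63*h^2*x + 8*h*x^4 + 57*h*x^3 + 49*h*x^2 - x^5 - 7*x^4 - 6*x^3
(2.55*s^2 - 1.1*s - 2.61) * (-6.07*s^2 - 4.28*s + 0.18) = -15.4785*s^4 - 4.237*s^3 + 21.0097*s^2 + 10.9728*s - 0.4698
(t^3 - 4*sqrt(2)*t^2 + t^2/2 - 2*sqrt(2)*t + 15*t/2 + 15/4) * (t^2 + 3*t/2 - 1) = t^5 - 4*sqrt(2)*t^4 + 2*t^4 - 8*sqrt(2)*t^3 + 29*t^3/4 + sqrt(2)*t^2 + 29*t^2/2 - 15*t/8 + 2*sqrt(2)*t - 15/4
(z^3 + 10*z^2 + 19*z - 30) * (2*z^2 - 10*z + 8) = 2*z^5 + 10*z^4 - 54*z^3 - 170*z^2 + 452*z - 240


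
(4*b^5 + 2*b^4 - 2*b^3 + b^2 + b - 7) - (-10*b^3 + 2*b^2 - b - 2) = 4*b^5 + 2*b^4 + 8*b^3 - b^2 + 2*b - 5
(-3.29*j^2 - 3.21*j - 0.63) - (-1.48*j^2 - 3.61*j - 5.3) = -1.81*j^2 + 0.4*j + 4.67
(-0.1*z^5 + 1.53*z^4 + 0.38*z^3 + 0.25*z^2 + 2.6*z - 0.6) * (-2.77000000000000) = 0.277*z^5 - 4.2381*z^4 - 1.0526*z^3 - 0.6925*z^2 - 7.202*z + 1.662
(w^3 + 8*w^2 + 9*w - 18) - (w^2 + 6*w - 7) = w^3 + 7*w^2 + 3*w - 11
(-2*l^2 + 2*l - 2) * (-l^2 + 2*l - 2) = 2*l^4 - 6*l^3 + 10*l^2 - 8*l + 4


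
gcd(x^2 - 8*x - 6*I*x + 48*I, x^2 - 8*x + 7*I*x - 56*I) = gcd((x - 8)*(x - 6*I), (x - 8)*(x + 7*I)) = x - 8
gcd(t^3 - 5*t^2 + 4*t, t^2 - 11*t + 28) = t - 4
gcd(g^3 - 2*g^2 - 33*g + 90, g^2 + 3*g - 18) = g^2 + 3*g - 18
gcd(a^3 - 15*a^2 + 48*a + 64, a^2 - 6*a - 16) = a - 8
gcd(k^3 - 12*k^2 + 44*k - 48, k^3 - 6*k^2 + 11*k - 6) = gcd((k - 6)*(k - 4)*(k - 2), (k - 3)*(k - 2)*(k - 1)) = k - 2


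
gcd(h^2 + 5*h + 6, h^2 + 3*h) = h + 3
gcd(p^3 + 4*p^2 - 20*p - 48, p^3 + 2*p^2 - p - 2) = p + 2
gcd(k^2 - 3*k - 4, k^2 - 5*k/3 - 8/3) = k + 1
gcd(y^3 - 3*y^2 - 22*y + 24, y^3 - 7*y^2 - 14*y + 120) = y^2 - 2*y - 24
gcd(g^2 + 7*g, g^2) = g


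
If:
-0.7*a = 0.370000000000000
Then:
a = -0.53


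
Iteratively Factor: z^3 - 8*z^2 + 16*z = (z - 4)*(z^2 - 4*z) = (z - 4)^2*(z)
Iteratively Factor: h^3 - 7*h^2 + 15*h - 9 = (h - 3)*(h^2 - 4*h + 3) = (h - 3)*(h - 1)*(h - 3)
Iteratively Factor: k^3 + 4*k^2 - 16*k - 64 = (k - 4)*(k^2 + 8*k + 16) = (k - 4)*(k + 4)*(k + 4)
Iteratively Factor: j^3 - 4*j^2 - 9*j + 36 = (j - 3)*(j^2 - j - 12) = (j - 4)*(j - 3)*(j + 3)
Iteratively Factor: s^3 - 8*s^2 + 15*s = (s - 3)*(s^2 - 5*s) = s*(s - 3)*(s - 5)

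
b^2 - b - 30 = (b - 6)*(b + 5)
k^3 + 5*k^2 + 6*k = k*(k + 2)*(k + 3)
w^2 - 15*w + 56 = (w - 8)*(w - 7)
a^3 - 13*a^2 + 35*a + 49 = (a - 7)^2*(a + 1)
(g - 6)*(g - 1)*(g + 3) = g^3 - 4*g^2 - 15*g + 18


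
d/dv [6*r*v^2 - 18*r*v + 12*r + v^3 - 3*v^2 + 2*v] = 12*r*v - 18*r + 3*v^2 - 6*v + 2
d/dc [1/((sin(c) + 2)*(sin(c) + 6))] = -2*(sin(c) + 4)*cos(c)/((sin(c) + 2)^2*(sin(c) + 6)^2)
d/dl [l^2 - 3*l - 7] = 2*l - 3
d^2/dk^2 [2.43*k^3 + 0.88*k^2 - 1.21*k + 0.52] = 14.58*k + 1.76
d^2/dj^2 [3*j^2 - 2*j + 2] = 6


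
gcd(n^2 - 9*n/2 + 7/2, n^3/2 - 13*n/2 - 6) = 1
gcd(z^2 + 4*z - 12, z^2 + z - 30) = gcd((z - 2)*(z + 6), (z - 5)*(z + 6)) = z + 6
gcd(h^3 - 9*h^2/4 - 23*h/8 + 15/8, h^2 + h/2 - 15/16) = h + 5/4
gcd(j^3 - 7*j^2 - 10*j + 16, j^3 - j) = j - 1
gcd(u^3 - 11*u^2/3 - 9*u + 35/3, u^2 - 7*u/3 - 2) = 1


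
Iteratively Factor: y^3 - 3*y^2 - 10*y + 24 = (y - 2)*(y^2 - y - 12) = (y - 2)*(y + 3)*(y - 4)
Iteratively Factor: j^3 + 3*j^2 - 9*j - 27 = (j + 3)*(j^2 - 9) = (j - 3)*(j + 3)*(j + 3)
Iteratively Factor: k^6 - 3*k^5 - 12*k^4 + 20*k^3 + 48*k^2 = (k - 3)*(k^5 - 12*k^3 - 16*k^2) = (k - 3)*(k + 2)*(k^4 - 2*k^3 - 8*k^2) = (k - 4)*(k - 3)*(k + 2)*(k^3 + 2*k^2) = k*(k - 4)*(k - 3)*(k + 2)*(k^2 + 2*k) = k^2*(k - 4)*(k - 3)*(k + 2)*(k + 2)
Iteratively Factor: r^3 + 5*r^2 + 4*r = (r)*(r^2 + 5*r + 4) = r*(r + 4)*(r + 1)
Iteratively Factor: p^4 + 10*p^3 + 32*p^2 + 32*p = (p + 4)*(p^3 + 6*p^2 + 8*p) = (p + 2)*(p + 4)*(p^2 + 4*p) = (p + 2)*(p + 4)^2*(p)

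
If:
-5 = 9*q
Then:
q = -5/9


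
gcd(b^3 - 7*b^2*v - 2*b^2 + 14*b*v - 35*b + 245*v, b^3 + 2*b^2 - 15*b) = b + 5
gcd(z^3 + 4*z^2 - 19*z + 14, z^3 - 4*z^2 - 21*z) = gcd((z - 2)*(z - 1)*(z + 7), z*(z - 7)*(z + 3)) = 1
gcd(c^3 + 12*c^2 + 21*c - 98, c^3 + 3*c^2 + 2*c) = 1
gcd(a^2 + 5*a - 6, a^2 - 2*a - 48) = a + 6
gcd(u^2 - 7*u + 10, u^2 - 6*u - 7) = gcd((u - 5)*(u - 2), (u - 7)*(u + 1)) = 1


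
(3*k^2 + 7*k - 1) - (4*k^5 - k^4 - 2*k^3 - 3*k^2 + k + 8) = -4*k^5 + k^4 + 2*k^3 + 6*k^2 + 6*k - 9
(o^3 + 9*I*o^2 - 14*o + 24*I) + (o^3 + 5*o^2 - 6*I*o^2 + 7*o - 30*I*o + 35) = 2*o^3 + 5*o^2 + 3*I*o^2 - 7*o - 30*I*o + 35 + 24*I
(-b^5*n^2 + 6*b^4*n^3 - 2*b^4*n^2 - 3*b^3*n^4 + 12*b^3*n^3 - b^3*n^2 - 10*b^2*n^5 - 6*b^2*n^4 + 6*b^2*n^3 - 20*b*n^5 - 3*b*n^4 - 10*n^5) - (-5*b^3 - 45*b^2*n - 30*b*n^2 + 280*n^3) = -b^5*n^2 + 6*b^4*n^3 - 2*b^4*n^2 - 3*b^3*n^4 + 12*b^3*n^3 - b^3*n^2 + 5*b^3 - 10*b^2*n^5 - 6*b^2*n^4 + 6*b^2*n^3 + 45*b^2*n - 20*b*n^5 - 3*b*n^4 + 30*b*n^2 - 10*n^5 - 280*n^3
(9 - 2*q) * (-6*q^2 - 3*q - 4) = 12*q^3 - 48*q^2 - 19*q - 36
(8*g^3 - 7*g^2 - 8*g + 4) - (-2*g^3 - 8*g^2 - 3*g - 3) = 10*g^3 + g^2 - 5*g + 7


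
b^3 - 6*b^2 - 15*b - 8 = (b - 8)*(b + 1)^2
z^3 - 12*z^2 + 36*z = z*(z - 6)^2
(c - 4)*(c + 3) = c^2 - c - 12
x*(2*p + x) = 2*p*x + x^2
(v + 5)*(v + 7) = v^2 + 12*v + 35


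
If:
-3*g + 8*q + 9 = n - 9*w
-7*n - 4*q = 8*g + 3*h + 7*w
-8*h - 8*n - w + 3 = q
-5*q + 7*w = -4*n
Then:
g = 254*w/213 + 249/284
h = 1972*w/639 + 475/284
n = -1967*w/639 - 335/284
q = -679*w/639 - 67/71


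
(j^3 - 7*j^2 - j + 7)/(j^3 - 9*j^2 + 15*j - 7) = (j + 1)/(j - 1)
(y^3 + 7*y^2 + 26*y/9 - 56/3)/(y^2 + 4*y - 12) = (y^2 + y - 28/9)/(y - 2)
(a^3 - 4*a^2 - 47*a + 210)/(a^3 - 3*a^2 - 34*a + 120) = (a^2 + a - 42)/(a^2 + 2*a - 24)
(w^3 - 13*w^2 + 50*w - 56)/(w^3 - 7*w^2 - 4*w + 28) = (w - 4)/(w + 2)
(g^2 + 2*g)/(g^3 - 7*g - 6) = g/(g^2 - 2*g - 3)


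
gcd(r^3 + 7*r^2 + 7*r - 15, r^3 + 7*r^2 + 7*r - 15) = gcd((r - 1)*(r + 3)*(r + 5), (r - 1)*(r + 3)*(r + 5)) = r^3 + 7*r^2 + 7*r - 15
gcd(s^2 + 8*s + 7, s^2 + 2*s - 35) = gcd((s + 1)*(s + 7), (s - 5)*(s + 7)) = s + 7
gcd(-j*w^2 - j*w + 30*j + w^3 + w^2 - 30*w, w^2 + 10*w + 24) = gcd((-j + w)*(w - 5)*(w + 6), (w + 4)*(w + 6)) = w + 6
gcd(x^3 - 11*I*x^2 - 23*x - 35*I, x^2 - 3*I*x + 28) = x - 7*I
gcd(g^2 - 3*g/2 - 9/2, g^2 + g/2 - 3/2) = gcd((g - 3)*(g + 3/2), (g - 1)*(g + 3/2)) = g + 3/2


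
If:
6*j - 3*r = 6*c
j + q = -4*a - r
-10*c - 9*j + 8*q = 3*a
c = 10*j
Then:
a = -3*r/70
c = -5*r/9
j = -r/18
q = -487*r/630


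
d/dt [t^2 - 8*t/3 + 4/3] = 2*t - 8/3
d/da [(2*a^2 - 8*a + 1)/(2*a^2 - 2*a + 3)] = 2*(6*a^2 + 4*a - 11)/(4*a^4 - 8*a^3 + 16*a^2 - 12*a + 9)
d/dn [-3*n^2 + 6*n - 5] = 6 - 6*n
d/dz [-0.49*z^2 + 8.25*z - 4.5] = 8.25 - 0.98*z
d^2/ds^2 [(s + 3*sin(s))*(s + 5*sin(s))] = -8*s*sin(s) - 60*sin(s)^2 + 16*cos(s) + 32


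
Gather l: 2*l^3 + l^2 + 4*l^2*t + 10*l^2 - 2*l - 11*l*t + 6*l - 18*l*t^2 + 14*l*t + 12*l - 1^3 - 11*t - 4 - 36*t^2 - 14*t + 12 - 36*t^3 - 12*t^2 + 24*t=2*l^3 + l^2*(4*t + 11) + l*(-18*t^2 + 3*t + 16) - 36*t^3 - 48*t^2 - t + 7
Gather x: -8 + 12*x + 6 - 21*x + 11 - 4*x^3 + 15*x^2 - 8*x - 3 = -4*x^3 + 15*x^2 - 17*x + 6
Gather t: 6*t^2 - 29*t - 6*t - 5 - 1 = 6*t^2 - 35*t - 6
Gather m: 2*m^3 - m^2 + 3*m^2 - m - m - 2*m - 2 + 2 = 2*m^3 + 2*m^2 - 4*m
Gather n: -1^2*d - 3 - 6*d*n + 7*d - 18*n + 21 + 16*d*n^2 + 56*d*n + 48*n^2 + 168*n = 6*d + n^2*(16*d + 48) + n*(50*d + 150) + 18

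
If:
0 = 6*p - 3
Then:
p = 1/2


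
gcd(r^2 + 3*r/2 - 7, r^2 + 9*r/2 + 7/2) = r + 7/2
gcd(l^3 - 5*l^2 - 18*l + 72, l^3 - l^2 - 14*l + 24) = l^2 + l - 12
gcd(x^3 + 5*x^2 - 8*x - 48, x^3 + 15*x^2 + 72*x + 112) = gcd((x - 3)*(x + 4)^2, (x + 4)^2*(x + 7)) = x^2 + 8*x + 16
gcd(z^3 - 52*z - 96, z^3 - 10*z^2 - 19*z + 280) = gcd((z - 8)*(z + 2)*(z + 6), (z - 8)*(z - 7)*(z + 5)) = z - 8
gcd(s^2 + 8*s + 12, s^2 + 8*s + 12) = s^2 + 8*s + 12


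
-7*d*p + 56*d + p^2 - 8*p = (-7*d + p)*(p - 8)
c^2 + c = c*(c + 1)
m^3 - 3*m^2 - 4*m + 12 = (m - 3)*(m - 2)*(m + 2)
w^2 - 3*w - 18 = (w - 6)*(w + 3)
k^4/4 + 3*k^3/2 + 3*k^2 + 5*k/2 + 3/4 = (k/4 + 1/4)*(k + 1)^2*(k + 3)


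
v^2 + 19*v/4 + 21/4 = (v + 7/4)*(v + 3)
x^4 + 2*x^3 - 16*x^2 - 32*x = x*(x - 4)*(x + 2)*(x + 4)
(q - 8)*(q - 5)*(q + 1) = q^3 - 12*q^2 + 27*q + 40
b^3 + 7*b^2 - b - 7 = (b - 1)*(b + 1)*(b + 7)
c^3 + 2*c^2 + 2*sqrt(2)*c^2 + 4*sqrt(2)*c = c*(c + 2)*(c + 2*sqrt(2))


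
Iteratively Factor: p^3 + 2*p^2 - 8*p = (p + 4)*(p^2 - 2*p) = (p - 2)*(p + 4)*(p)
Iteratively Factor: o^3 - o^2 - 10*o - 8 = (o + 1)*(o^2 - 2*o - 8) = (o - 4)*(o + 1)*(o + 2)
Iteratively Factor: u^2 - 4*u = (u - 4)*(u)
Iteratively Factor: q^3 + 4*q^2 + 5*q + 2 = (q + 1)*(q^2 + 3*q + 2) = (q + 1)^2*(q + 2)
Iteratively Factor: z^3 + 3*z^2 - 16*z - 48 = (z - 4)*(z^2 + 7*z + 12) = (z - 4)*(z + 4)*(z + 3)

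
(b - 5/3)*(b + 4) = b^2 + 7*b/3 - 20/3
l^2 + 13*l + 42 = (l + 6)*(l + 7)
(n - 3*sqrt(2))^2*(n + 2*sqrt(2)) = n^3 - 4*sqrt(2)*n^2 - 6*n + 36*sqrt(2)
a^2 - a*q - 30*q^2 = (a - 6*q)*(a + 5*q)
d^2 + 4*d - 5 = (d - 1)*(d + 5)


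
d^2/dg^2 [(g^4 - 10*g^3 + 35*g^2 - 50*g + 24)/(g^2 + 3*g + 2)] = 2*(g^6 + 9*g^5 + 33*g^4 - 177*g^3 - 294*g^2 + 396*g + 608)/(g^6 + 9*g^5 + 33*g^4 + 63*g^3 + 66*g^2 + 36*g + 8)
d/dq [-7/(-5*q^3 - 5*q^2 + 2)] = 35*q*(-3*q - 2)/(5*q^3 + 5*q^2 - 2)^2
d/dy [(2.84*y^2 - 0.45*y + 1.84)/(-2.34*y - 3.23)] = (-6.6456*y^2 - 18.3464*y + 5.7591)/(5.4756*y^2 + 15.1164*y + 10.4329)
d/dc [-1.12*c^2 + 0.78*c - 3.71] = 0.78 - 2.24*c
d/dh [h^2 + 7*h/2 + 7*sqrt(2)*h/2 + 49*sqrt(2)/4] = 2*h + 7/2 + 7*sqrt(2)/2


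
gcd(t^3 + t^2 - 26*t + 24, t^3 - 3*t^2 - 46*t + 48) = t^2 + 5*t - 6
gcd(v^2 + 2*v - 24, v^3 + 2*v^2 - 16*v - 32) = v - 4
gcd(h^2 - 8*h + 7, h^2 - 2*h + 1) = h - 1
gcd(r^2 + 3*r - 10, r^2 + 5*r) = r + 5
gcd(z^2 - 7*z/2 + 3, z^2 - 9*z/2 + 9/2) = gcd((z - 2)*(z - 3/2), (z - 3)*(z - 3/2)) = z - 3/2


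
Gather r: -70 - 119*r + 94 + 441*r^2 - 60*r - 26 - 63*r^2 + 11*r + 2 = 378*r^2 - 168*r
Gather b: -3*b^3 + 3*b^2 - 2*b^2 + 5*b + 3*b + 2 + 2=-3*b^3 + b^2 + 8*b + 4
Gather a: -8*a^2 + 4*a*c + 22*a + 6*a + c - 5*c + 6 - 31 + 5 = -8*a^2 + a*(4*c + 28) - 4*c - 20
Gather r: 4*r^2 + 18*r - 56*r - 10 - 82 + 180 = 4*r^2 - 38*r + 88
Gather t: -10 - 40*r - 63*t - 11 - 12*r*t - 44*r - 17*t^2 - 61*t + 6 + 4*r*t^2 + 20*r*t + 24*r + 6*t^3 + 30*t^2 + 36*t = -60*r + 6*t^3 + t^2*(4*r + 13) + t*(8*r - 88) - 15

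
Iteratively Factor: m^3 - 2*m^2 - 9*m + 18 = (m - 2)*(m^2 - 9) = (m - 2)*(m + 3)*(m - 3)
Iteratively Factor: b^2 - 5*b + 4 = (b - 4)*(b - 1)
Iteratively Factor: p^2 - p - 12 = (p + 3)*(p - 4)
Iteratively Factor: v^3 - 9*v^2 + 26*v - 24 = (v - 3)*(v^2 - 6*v + 8) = (v - 4)*(v - 3)*(v - 2)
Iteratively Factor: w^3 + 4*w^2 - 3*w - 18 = (w + 3)*(w^2 + w - 6) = (w - 2)*(w + 3)*(w + 3)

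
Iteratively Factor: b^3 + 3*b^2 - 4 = (b - 1)*(b^2 + 4*b + 4) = (b - 1)*(b + 2)*(b + 2)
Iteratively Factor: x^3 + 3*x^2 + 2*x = (x)*(x^2 + 3*x + 2) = x*(x + 1)*(x + 2)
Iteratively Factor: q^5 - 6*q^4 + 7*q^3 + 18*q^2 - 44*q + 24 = (q - 1)*(q^4 - 5*q^3 + 2*q^2 + 20*q - 24) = (q - 2)*(q - 1)*(q^3 - 3*q^2 - 4*q + 12) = (q - 2)^2*(q - 1)*(q^2 - q - 6) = (q - 3)*(q - 2)^2*(q - 1)*(q + 2)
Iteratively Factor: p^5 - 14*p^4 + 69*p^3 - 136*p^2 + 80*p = (p)*(p^4 - 14*p^3 + 69*p^2 - 136*p + 80) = p*(p - 4)*(p^3 - 10*p^2 + 29*p - 20) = p*(p - 4)^2*(p^2 - 6*p + 5) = p*(p - 5)*(p - 4)^2*(p - 1)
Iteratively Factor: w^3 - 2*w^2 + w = (w - 1)*(w^2 - w) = w*(w - 1)*(w - 1)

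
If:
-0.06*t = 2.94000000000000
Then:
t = -49.00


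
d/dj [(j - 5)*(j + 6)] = 2*j + 1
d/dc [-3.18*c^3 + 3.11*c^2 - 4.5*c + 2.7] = -9.54*c^2 + 6.22*c - 4.5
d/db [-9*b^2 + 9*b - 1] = 9 - 18*b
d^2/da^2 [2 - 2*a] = 0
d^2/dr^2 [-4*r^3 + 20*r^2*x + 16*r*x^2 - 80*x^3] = -24*r + 40*x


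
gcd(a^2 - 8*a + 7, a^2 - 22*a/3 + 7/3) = a - 7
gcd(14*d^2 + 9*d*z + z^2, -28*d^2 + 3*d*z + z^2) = 7*d + z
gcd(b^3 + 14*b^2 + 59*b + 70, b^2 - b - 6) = b + 2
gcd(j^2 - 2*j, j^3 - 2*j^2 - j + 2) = j - 2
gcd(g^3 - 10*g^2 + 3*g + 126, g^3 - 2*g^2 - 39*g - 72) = g + 3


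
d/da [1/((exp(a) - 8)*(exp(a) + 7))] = (1 - 2*exp(a))*exp(a)/(exp(4*a) - 2*exp(3*a) - 111*exp(2*a) + 112*exp(a) + 3136)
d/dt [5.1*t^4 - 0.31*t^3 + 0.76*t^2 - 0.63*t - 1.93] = 20.4*t^3 - 0.93*t^2 + 1.52*t - 0.63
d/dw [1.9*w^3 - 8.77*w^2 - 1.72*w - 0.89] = 5.7*w^2 - 17.54*w - 1.72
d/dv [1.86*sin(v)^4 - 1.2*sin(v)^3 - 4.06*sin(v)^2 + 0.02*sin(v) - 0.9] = (7.44*sin(v)^3 - 3.6*sin(v)^2 - 8.12*sin(v) + 0.02)*cos(v)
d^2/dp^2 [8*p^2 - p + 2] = 16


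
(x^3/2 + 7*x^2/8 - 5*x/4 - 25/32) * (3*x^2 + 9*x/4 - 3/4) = 3*x^5/2 + 15*x^4/4 - 69*x^3/32 - 93*x^2/16 - 105*x/128 + 75/128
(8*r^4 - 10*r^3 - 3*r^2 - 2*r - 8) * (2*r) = 16*r^5 - 20*r^4 - 6*r^3 - 4*r^2 - 16*r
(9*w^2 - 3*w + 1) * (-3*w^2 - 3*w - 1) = -27*w^4 - 18*w^3 - 3*w^2 - 1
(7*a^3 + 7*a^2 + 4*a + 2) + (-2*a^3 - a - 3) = 5*a^3 + 7*a^2 + 3*a - 1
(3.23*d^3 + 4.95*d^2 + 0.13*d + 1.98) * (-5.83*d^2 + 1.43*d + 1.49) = -18.8309*d^5 - 24.2396*d^4 + 11.1333*d^3 - 3.982*d^2 + 3.0251*d + 2.9502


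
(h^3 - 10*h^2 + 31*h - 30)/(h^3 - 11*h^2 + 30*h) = (h^2 - 5*h + 6)/(h*(h - 6))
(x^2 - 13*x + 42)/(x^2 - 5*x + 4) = (x^2 - 13*x + 42)/(x^2 - 5*x + 4)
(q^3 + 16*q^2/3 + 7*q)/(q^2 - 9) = q*(3*q + 7)/(3*(q - 3))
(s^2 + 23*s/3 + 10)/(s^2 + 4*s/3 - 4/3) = (3*s^2 + 23*s + 30)/(3*s^2 + 4*s - 4)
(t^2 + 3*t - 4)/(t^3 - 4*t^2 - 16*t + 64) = (t - 1)/(t^2 - 8*t + 16)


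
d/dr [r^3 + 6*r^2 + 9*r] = 3*r^2 + 12*r + 9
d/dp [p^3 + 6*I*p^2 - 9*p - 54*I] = 3*p^2 + 12*I*p - 9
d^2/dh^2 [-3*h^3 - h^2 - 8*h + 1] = -18*h - 2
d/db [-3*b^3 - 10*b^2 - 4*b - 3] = -9*b^2 - 20*b - 4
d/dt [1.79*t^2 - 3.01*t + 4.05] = 3.58*t - 3.01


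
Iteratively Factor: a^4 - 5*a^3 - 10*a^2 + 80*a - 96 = (a + 4)*(a^3 - 9*a^2 + 26*a - 24) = (a - 2)*(a + 4)*(a^2 - 7*a + 12) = (a - 4)*(a - 2)*(a + 4)*(a - 3)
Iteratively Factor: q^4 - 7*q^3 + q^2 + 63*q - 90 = (q - 5)*(q^3 - 2*q^2 - 9*q + 18) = (q - 5)*(q - 2)*(q^2 - 9) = (q - 5)*(q - 2)*(q + 3)*(q - 3)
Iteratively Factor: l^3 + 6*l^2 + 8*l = (l + 4)*(l^2 + 2*l) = l*(l + 4)*(l + 2)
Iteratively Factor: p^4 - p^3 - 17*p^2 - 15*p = (p + 1)*(p^3 - 2*p^2 - 15*p) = p*(p + 1)*(p^2 - 2*p - 15) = p*(p + 1)*(p + 3)*(p - 5)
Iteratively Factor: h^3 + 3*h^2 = (h)*(h^2 + 3*h) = h^2*(h + 3)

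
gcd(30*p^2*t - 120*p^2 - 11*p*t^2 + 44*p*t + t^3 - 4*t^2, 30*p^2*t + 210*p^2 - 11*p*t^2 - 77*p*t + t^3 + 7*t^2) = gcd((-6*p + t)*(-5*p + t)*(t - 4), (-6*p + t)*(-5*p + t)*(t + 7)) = 30*p^2 - 11*p*t + t^2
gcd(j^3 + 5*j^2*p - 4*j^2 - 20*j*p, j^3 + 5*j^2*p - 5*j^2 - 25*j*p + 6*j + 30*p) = j + 5*p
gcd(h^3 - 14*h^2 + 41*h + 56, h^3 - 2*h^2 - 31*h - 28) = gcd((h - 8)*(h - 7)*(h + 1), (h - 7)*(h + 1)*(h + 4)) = h^2 - 6*h - 7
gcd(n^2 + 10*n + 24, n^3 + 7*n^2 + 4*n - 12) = n + 6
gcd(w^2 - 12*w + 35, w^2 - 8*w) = 1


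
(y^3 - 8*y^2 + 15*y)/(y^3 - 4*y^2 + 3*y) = (y - 5)/(y - 1)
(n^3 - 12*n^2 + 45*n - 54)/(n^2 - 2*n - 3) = (n^2 - 9*n + 18)/(n + 1)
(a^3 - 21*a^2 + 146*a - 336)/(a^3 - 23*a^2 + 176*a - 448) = (a - 6)/(a - 8)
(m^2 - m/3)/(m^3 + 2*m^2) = (m - 1/3)/(m*(m + 2))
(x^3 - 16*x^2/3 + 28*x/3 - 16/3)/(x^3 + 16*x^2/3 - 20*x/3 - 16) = (3*x^2 - 10*x + 8)/(3*x^2 + 22*x + 24)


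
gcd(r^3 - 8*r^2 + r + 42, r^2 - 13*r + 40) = 1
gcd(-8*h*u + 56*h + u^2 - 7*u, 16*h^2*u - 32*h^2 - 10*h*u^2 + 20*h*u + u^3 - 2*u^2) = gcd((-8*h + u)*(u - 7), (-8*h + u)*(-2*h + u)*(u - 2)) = -8*h + u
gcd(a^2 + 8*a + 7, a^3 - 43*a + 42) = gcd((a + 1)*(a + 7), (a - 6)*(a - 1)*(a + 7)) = a + 7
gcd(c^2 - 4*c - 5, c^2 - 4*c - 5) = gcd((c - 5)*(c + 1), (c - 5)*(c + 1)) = c^2 - 4*c - 5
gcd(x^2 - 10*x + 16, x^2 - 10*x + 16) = x^2 - 10*x + 16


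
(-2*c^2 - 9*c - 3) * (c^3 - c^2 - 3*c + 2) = -2*c^5 - 7*c^4 + 12*c^3 + 26*c^2 - 9*c - 6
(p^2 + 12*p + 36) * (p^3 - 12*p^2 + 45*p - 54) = p^5 - 63*p^3 + 54*p^2 + 972*p - 1944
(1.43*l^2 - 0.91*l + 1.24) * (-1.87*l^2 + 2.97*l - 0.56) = -2.6741*l^4 + 5.9488*l^3 - 5.8223*l^2 + 4.1924*l - 0.6944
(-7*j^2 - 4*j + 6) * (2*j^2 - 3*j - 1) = -14*j^4 + 13*j^3 + 31*j^2 - 14*j - 6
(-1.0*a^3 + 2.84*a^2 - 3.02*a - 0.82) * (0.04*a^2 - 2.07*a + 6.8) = -0.04*a^5 + 2.1836*a^4 - 12.7996*a^3 + 25.5306*a^2 - 18.8386*a - 5.576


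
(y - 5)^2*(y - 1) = y^3 - 11*y^2 + 35*y - 25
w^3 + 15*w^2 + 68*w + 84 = (w + 2)*(w + 6)*(w + 7)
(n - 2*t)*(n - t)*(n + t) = n^3 - 2*n^2*t - n*t^2 + 2*t^3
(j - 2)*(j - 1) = j^2 - 3*j + 2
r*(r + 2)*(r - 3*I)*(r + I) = r^4 + 2*r^3 - 2*I*r^3 + 3*r^2 - 4*I*r^2 + 6*r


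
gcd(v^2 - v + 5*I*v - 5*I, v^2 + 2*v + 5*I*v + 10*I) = v + 5*I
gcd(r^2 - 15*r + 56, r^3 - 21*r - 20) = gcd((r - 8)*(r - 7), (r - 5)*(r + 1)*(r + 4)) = 1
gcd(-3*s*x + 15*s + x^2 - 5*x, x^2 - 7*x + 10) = x - 5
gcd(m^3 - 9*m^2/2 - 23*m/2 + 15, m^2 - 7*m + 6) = m^2 - 7*m + 6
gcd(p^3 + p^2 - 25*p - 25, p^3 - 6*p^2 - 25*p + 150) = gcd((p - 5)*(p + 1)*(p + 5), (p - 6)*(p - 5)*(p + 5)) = p^2 - 25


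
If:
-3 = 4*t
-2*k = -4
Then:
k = 2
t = -3/4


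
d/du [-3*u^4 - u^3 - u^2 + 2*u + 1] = -12*u^3 - 3*u^2 - 2*u + 2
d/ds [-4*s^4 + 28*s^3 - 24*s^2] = 4*s*(-4*s^2 + 21*s - 12)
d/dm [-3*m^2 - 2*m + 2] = -6*m - 2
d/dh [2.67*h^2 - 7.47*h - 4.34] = 5.34*h - 7.47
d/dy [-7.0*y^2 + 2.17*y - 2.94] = 2.17 - 14.0*y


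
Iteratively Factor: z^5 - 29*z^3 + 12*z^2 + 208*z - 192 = (z + 4)*(z^4 - 4*z^3 - 13*z^2 + 64*z - 48) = (z - 4)*(z + 4)*(z^3 - 13*z + 12) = (z - 4)*(z - 3)*(z + 4)*(z^2 + 3*z - 4) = (z - 4)*(z - 3)*(z + 4)^2*(z - 1)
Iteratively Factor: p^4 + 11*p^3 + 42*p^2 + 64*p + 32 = (p + 4)*(p^3 + 7*p^2 + 14*p + 8) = (p + 2)*(p + 4)*(p^2 + 5*p + 4) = (p + 1)*(p + 2)*(p + 4)*(p + 4)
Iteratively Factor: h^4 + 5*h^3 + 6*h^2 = (h)*(h^3 + 5*h^2 + 6*h) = h*(h + 3)*(h^2 + 2*h) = h*(h + 2)*(h + 3)*(h)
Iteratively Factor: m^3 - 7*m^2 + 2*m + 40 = (m - 5)*(m^2 - 2*m - 8) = (m - 5)*(m + 2)*(m - 4)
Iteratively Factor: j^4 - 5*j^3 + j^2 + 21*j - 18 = (j + 2)*(j^3 - 7*j^2 + 15*j - 9) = (j - 1)*(j + 2)*(j^2 - 6*j + 9) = (j - 3)*(j - 1)*(j + 2)*(j - 3)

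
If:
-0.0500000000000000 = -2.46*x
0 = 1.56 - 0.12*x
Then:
No Solution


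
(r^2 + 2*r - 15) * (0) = 0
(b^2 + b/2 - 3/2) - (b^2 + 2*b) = -3*b/2 - 3/2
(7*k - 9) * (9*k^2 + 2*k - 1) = 63*k^3 - 67*k^2 - 25*k + 9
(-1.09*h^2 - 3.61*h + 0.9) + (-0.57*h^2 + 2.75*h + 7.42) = -1.66*h^2 - 0.86*h + 8.32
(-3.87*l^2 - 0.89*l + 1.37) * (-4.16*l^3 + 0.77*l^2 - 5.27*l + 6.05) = 16.0992*l^5 + 0.7225*l^4 + 14.0104*l^3 - 17.6683*l^2 - 12.6044*l + 8.2885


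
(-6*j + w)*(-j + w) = 6*j^2 - 7*j*w + w^2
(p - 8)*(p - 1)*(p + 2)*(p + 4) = p^4 - 3*p^3 - 38*p^2 - 24*p + 64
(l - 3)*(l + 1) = l^2 - 2*l - 3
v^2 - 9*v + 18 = (v - 6)*(v - 3)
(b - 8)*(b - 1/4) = b^2 - 33*b/4 + 2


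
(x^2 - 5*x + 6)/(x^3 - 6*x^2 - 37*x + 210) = (x^2 - 5*x + 6)/(x^3 - 6*x^2 - 37*x + 210)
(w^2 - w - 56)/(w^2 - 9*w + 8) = (w + 7)/(w - 1)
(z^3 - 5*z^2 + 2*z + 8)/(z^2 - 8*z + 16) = (z^2 - z - 2)/(z - 4)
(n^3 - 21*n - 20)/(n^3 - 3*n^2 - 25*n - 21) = (n^2 - n - 20)/(n^2 - 4*n - 21)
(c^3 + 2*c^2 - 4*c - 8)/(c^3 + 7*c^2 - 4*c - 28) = (c + 2)/(c + 7)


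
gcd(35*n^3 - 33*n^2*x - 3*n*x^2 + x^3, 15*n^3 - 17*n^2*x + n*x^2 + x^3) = -5*n^2 + 4*n*x + x^2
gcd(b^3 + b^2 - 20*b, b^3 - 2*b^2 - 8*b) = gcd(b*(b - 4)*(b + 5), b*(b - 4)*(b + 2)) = b^2 - 4*b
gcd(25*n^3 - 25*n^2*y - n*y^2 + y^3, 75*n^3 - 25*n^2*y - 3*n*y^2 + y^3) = -25*n^2 + y^2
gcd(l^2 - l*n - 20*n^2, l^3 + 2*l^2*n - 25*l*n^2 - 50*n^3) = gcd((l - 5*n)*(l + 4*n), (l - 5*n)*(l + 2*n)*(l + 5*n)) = l - 5*n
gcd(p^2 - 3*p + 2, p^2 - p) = p - 1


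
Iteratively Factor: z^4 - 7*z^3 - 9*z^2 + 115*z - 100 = (z + 4)*(z^3 - 11*z^2 + 35*z - 25) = (z - 1)*(z + 4)*(z^2 - 10*z + 25) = (z - 5)*(z - 1)*(z + 4)*(z - 5)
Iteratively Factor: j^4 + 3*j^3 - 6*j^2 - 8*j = (j + 4)*(j^3 - j^2 - 2*j) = (j + 1)*(j + 4)*(j^2 - 2*j) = (j - 2)*(j + 1)*(j + 4)*(j)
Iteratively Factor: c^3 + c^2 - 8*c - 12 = (c + 2)*(c^2 - c - 6) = (c - 3)*(c + 2)*(c + 2)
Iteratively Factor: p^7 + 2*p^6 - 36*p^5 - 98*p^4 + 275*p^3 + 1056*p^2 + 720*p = (p + 3)*(p^6 - p^5 - 33*p^4 + p^3 + 272*p^2 + 240*p) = (p - 4)*(p + 3)*(p^5 + 3*p^4 - 21*p^3 - 83*p^2 - 60*p) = (p - 4)*(p + 3)*(p + 4)*(p^4 - p^3 - 17*p^2 - 15*p) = (p - 5)*(p - 4)*(p + 3)*(p + 4)*(p^3 + 4*p^2 + 3*p) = (p - 5)*(p - 4)*(p + 3)^2*(p + 4)*(p^2 + p) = (p - 5)*(p - 4)*(p + 1)*(p + 3)^2*(p + 4)*(p)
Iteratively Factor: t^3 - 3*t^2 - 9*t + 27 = (t + 3)*(t^2 - 6*t + 9) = (t - 3)*(t + 3)*(t - 3)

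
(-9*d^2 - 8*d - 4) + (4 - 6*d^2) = -15*d^2 - 8*d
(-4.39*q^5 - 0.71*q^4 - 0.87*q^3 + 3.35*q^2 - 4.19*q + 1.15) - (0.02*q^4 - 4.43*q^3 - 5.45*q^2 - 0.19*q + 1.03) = -4.39*q^5 - 0.73*q^4 + 3.56*q^3 + 8.8*q^2 - 4.0*q + 0.12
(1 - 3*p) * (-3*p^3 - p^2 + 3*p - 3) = 9*p^4 - 10*p^2 + 12*p - 3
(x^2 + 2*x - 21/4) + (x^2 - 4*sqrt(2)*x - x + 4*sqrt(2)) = 2*x^2 - 4*sqrt(2)*x + x - 21/4 + 4*sqrt(2)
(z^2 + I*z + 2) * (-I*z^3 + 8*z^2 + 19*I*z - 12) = -I*z^5 + 9*z^4 + 25*I*z^3 - 15*z^2 + 26*I*z - 24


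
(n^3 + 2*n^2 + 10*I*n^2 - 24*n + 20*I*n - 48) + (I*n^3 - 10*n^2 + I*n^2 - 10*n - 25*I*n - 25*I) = n^3 + I*n^3 - 8*n^2 + 11*I*n^2 - 34*n - 5*I*n - 48 - 25*I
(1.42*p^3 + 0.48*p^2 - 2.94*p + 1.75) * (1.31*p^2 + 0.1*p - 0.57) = 1.8602*p^5 + 0.7708*p^4 - 4.6128*p^3 + 1.7249*p^2 + 1.8508*p - 0.9975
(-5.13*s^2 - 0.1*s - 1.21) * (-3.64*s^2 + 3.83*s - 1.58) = 18.6732*s^4 - 19.2839*s^3 + 12.1268*s^2 - 4.4763*s + 1.9118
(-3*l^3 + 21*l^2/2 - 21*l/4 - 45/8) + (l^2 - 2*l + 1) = -3*l^3 + 23*l^2/2 - 29*l/4 - 37/8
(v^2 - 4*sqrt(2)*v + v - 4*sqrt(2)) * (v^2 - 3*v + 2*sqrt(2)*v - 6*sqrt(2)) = v^4 - 2*sqrt(2)*v^3 - 2*v^3 - 19*v^2 + 4*sqrt(2)*v^2 + 6*sqrt(2)*v + 32*v + 48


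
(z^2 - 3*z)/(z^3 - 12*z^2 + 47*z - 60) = z/(z^2 - 9*z + 20)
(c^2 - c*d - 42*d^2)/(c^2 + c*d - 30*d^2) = (c - 7*d)/(c - 5*d)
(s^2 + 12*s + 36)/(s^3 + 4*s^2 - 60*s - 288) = 1/(s - 8)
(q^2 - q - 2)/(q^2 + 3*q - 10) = (q + 1)/(q + 5)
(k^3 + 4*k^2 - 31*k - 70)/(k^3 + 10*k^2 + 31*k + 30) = (k^2 + 2*k - 35)/(k^2 + 8*k + 15)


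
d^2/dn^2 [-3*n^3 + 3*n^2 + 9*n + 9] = 6 - 18*n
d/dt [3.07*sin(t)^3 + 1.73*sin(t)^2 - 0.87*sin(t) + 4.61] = (9.21*sin(t)^2 + 3.46*sin(t) - 0.87)*cos(t)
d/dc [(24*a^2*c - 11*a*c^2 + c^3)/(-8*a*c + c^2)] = 1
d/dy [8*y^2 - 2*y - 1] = 16*y - 2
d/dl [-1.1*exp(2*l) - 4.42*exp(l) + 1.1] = (-2.2*exp(l) - 4.42)*exp(l)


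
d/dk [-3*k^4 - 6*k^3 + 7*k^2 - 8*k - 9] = -12*k^3 - 18*k^2 + 14*k - 8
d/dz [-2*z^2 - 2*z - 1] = -4*z - 2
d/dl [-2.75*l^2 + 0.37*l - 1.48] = 0.37 - 5.5*l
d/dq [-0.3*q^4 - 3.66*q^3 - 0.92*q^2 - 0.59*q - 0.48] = -1.2*q^3 - 10.98*q^2 - 1.84*q - 0.59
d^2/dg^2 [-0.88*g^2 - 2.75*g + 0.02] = -1.76000000000000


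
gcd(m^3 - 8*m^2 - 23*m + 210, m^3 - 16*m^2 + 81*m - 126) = m^2 - 13*m + 42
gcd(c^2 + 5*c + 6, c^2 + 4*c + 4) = c + 2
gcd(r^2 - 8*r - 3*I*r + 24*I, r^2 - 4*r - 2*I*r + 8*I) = 1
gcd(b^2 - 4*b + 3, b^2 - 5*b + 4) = b - 1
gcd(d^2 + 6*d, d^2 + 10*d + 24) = d + 6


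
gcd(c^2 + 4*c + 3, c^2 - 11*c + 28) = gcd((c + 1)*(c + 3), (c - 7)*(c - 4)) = 1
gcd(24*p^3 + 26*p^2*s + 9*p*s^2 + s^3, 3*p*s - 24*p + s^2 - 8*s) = 3*p + s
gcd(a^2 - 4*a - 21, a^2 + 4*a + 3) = a + 3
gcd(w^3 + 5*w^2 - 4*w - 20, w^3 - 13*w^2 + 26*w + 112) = w + 2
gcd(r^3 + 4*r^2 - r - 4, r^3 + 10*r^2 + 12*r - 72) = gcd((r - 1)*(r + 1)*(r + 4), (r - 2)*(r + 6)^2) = 1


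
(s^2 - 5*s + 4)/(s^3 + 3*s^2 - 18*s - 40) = (s - 1)/(s^2 + 7*s + 10)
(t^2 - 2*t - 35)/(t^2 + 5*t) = (t - 7)/t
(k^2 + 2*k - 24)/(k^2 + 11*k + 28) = (k^2 + 2*k - 24)/(k^2 + 11*k + 28)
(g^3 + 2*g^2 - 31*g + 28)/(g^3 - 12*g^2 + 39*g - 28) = (g + 7)/(g - 7)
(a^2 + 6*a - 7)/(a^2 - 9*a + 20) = (a^2 + 6*a - 7)/(a^2 - 9*a + 20)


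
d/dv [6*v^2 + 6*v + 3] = 12*v + 6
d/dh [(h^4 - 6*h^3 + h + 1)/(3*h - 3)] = (3*h^4 - 16*h^3 + 18*h^2 - 2)/(3*(h^2 - 2*h + 1))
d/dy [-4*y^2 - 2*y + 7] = -8*y - 2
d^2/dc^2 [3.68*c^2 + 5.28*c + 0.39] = 7.36000000000000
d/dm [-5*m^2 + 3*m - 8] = 3 - 10*m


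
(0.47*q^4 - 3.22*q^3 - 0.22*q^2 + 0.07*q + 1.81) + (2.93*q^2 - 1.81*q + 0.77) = 0.47*q^4 - 3.22*q^3 + 2.71*q^2 - 1.74*q + 2.58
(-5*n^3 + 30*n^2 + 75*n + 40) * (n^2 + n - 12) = -5*n^5 + 25*n^4 + 165*n^3 - 245*n^2 - 860*n - 480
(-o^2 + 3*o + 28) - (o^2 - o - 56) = -2*o^2 + 4*o + 84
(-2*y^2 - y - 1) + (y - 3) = -2*y^2 - 4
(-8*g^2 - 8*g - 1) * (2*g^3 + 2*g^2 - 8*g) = -16*g^5 - 32*g^4 + 46*g^3 + 62*g^2 + 8*g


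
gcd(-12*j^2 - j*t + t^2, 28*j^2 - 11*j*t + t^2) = -4*j + t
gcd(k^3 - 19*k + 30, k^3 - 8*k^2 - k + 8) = 1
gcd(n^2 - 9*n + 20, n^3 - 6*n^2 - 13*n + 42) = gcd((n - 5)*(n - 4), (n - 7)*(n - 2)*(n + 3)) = 1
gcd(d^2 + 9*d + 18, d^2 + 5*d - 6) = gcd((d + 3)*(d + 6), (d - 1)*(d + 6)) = d + 6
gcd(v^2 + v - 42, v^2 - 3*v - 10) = 1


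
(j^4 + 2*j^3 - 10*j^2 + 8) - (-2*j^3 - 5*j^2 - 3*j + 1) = j^4 + 4*j^3 - 5*j^2 + 3*j + 7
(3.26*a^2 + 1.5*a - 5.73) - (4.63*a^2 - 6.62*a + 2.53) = -1.37*a^2 + 8.12*a - 8.26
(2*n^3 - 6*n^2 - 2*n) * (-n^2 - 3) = -2*n^5 + 6*n^4 - 4*n^3 + 18*n^2 + 6*n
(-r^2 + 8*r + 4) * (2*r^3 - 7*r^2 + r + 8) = -2*r^5 + 23*r^4 - 49*r^3 - 28*r^2 + 68*r + 32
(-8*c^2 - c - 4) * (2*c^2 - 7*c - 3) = -16*c^4 + 54*c^3 + 23*c^2 + 31*c + 12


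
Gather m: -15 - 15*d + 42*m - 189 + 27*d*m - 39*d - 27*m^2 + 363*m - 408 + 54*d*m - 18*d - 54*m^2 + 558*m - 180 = -72*d - 81*m^2 + m*(81*d + 963) - 792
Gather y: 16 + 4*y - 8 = 4*y + 8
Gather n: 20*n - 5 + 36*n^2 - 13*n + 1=36*n^2 + 7*n - 4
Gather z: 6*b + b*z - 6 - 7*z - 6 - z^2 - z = 6*b - z^2 + z*(b - 8) - 12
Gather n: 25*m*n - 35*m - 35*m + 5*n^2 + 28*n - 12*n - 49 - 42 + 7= -70*m + 5*n^2 + n*(25*m + 16) - 84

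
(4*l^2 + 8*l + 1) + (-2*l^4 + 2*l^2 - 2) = -2*l^4 + 6*l^2 + 8*l - 1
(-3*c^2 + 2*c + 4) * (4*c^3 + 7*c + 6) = -12*c^5 + 8*c^4 - 5*c^3 - 4*c^2 + 40*c + 24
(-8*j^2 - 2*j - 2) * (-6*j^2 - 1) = 48*j^4 + 12*j^3 + 20*j^2 + 2*j + 2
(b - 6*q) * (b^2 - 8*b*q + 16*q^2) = b^3 - 14*b^2*q + 64*b*q^2 - 96*q^3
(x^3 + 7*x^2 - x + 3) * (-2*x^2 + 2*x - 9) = -2*x^5 - 12*x^4 + 7*x^3 - 71*x^2 + 15*x - 27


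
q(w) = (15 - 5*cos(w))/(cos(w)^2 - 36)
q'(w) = 2*(15 - 5*cos(w))*sin(w)*cos(w)/(cos(w)^2 - 36)^2 + 5*sin(w)/(cos(w)^2 - 36) = 5*(sin(w)^2 + 6*cos(w) - 37)*sin(w)/(cos(w)^2 - 36)^2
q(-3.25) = -0.57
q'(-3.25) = -0.02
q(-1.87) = -0.46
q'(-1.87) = 0.14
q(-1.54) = -0.41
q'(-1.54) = 0.14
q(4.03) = -0.51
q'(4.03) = 0.12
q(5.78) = -0.30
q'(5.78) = 0.06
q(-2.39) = -0.53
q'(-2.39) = 0.11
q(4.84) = -0.40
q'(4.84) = 0.14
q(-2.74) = -0.56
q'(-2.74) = 0.07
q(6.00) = -0.29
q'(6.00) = 0.04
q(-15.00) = -0.53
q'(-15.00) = 0.11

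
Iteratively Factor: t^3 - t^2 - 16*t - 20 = (t + 2)*(t^2 - 3*t - 10) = (t - 5)*(t + 2)*(t + 2)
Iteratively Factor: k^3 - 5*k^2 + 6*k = (k - 2)*(k^2 - 3*k) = (k - 3)*(k - 2)*(k)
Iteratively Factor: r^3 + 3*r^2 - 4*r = (r)*(r^2 + 3*r - 4) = r*(r - 1)*(r + 4)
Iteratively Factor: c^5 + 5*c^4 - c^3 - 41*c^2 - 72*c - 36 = (c - 3)*(c^4 + 8*c^3 + 23*c^2 + 28*c + 12) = (c - 3)*(c + 2)*(c^3 + 6*c^2 + 11*c + 6) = (c - 3)*(c + 2)*(c + 3)*(c^2 + 3*c + 2) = (c - 3)*(c + 1)*(c + 2)*(c + 3)*(c + 2)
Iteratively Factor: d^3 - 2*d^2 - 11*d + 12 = (d - 4)*(d^2 + 2*d - 3) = (d - 4)*(d - 1)*(d + 3)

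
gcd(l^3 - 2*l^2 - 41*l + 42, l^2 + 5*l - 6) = l^2 + 5*l - 6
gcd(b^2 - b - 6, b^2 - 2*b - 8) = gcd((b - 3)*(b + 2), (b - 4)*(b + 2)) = b + 2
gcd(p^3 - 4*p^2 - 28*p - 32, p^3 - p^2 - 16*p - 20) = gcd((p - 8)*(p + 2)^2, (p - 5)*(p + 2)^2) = p^2 + 4*p + 4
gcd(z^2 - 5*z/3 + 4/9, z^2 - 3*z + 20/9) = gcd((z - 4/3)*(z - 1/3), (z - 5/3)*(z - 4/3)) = z - 4/3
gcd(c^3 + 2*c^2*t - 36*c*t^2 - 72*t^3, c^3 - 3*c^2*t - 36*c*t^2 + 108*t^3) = -c^2 + 36*t^2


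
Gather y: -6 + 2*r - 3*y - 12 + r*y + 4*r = 6*r + y*(r - 3) - 18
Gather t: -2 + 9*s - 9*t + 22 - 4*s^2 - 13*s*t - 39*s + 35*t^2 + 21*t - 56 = -4*s^2 - 30*s + 35*t^2 + t*(12 - 13*s) - 36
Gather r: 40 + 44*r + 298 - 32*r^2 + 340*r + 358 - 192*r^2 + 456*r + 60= -224*r^2 + 840*r + 756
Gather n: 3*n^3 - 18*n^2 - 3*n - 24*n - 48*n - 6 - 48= 3*n^3 - 18*n^2 - 75*n - 54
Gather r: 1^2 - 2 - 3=-4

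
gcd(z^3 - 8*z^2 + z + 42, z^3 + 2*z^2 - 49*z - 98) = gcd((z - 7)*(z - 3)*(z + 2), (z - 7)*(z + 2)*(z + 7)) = z^2 - 5*z - 14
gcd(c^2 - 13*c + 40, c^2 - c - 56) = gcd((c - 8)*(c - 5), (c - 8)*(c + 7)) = c - 8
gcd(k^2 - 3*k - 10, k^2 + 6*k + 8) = k + 2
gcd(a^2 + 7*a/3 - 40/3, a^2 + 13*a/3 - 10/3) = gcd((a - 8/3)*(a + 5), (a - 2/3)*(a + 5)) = a + 5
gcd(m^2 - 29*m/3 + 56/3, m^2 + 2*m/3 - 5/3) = 1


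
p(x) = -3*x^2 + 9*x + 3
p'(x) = 9 - 6*x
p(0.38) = 5.99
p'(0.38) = 6.72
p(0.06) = 3.53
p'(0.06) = 8.64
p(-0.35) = -0.52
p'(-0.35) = 11.10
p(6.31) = -59.66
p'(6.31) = -28.86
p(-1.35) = -14.62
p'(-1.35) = 17.10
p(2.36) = 7.53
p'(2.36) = -5.16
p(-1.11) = -10.69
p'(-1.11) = 15.66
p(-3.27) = -58.51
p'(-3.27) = 28.62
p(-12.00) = -537.00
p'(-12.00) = 81.00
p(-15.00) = -807.00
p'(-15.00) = 99.00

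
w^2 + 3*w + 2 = (w + 1)*(w + 2)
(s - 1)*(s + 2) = s^2 + s - 2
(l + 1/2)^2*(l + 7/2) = l^3 + 9*l^2/2 + 15*l/4 + 7/8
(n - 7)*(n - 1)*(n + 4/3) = n^3 - 20*n^2/3 - 11*n/3 + 28/3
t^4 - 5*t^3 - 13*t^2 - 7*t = t*(t - 7)*(t + 1)^2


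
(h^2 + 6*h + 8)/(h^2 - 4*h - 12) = (h + 4)/(h - 6)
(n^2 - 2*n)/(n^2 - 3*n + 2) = n/(n - 1)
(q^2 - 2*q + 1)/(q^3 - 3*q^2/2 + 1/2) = 2/(2*q + 1)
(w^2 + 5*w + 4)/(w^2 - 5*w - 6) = (w + 4)/(w - 6)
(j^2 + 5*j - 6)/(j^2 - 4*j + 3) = (j + 6)/(j - 3)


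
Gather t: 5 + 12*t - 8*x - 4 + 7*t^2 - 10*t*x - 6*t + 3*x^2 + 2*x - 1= 7*t^2 + t*(6 - 10*x) + 3*x^2 - 6*x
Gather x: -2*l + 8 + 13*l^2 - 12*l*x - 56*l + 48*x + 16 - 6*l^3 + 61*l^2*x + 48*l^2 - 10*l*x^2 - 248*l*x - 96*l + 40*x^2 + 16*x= -6*l^3 + 61*l^2 - 154*l + x^2*(40 - 10*l) + x*(61*l^2 - 260*l + 64) + 24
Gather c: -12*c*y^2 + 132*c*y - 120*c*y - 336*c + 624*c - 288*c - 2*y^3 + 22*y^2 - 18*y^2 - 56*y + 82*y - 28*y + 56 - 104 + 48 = c*(-12*y^2 + 12*y) - 2*y^3 + 4*y^2 - 2*y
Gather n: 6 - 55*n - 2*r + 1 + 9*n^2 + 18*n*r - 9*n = 9*n^2 + n*(18*r - 64) - 2*r + 7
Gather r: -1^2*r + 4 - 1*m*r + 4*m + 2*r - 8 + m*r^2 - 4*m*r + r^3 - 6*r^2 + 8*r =4*m + r^3 + r^2*(m - 6) + r*(9 - 5*m) - 4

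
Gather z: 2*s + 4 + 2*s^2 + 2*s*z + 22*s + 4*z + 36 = 2*s^2 + 24*s + z*(2*s + 4) + 40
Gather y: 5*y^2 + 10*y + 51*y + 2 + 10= 5*y^2 + 61*y + 12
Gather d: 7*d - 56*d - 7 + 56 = 49 - 49*d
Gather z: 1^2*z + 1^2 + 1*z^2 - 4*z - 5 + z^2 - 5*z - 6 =2*z^2 - 8*z - 10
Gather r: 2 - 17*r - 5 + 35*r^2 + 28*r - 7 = 35*r^2 + 11*r - 10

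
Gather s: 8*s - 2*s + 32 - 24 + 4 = 6*s + 12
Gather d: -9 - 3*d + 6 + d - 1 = -2*d - 4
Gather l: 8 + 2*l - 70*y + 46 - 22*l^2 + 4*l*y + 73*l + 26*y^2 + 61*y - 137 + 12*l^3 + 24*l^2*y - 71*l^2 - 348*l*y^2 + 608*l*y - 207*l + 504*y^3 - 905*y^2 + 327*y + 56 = 12*l^3 + l^2*(24*y - 93) + l*(-348*y^2 + 612*y - 132) + 504*y^3 - 879*y^2 + 318*y - 27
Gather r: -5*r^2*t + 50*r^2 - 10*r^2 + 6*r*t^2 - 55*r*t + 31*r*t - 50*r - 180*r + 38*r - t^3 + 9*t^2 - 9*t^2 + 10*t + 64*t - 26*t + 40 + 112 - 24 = r^2*(40 - 5*t) + r*(6*t^2 - 24*t - 192) - t^3 + 48*t + 128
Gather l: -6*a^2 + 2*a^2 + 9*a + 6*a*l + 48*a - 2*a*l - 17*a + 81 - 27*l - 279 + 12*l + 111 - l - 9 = -4*a^2 + 40*a + l*(4*a - 16) - 96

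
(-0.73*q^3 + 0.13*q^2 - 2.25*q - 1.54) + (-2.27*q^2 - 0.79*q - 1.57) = -0.73*q^3 - 2.14*q^2 - 3.04*q - 3.11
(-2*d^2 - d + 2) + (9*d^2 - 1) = 7*d^2 - d + 1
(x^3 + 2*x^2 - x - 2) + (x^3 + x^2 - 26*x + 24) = 2*x^3 + 3*x^2 - 27*x + 22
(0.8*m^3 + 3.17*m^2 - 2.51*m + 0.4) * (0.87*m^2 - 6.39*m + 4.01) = 0.696*m^5 - 2.3541*m^4 - 19.232*m^3 + 29.0986*m^2 - 12.6211*m + 1.604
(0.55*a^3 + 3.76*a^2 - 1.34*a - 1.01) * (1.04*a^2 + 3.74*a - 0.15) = 0.572*a^5 + 5.9674*a^4 + 12.5863*a^3 - 6.626*a^2 - 3.5764*a + 0.1515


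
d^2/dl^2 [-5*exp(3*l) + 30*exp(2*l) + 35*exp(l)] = (-45*exp(2*l) + 120*exp(l) + 35)*exp(l)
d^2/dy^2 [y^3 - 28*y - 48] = 6*y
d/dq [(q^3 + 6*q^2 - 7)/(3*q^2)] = (q^3 + 14)/(3*q^3)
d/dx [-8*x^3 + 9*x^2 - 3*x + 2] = -24*x^2 + 18*x - 3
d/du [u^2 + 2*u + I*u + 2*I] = 2*u + 2 + I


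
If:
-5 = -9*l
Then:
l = 5/9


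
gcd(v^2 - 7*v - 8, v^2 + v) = v + 1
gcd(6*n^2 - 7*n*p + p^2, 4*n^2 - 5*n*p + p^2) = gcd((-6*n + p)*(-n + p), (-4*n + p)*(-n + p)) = -n + p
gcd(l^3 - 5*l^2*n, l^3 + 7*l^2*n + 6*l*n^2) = l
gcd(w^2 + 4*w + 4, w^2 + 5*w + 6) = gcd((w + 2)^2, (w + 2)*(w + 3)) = w + 2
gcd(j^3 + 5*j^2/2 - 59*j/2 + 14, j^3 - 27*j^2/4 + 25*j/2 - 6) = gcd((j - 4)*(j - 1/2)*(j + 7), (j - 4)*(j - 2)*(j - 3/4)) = j - 4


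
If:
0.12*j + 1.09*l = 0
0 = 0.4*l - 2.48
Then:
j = -56.32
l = 6.20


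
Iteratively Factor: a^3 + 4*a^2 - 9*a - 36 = (a - 3)*(a^2 + 7*a + 12) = (a - 3)*(a + 4)*(a + 3)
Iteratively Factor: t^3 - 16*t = (t - 4)*(t^2 + 4*t) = (t - 4)*(t + 4)*(t)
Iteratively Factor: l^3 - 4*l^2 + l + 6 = (l - 3)*(l^2 - l - 2) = (l - 3)*(l + 1)*(l - 2)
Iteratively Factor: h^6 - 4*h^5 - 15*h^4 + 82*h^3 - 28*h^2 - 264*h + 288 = (h - 2)*(h^5 - 2*h^4 - 19*h^3 + 44*h^2 + 60*h - 144) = (h - 2)*(h + 4)*(h^4 - 6*h^3 + 5*h^2 + 24*h - 36) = (h - 2)*(h + 2)*(h + 4)*(h^3 - 8*h^2 + 21*h - 18) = (h - 3)*(h - 2)*(h + 2)*(h + 4)*(h^2 - 5*h + 6) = (h - 3)^2*(h - 2)*(h + 2)*(h + 4)*(h - 2)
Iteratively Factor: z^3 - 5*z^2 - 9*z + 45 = (z + 3)*(z^2 - 8*z + 15) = (z - 3)*(z + 3)*(z - 5)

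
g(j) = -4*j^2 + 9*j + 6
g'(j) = 9 - 8*j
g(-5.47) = -162.91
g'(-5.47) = 52.76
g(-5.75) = -178.00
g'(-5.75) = 55.00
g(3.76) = -16.71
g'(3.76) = -21.08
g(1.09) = 11.06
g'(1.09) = 0.28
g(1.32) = 10.91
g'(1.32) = -1.56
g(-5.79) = -180.21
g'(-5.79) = 55.32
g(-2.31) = -36.13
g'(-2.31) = 27.48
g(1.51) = 10.47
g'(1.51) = -3.08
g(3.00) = -3.00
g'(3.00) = -15.00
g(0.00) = 6.00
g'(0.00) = 9.00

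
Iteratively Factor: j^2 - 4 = (j + 2)*(j - 2)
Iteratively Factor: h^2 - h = (h - 1)*(h)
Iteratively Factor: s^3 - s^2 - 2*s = (s - 2)*(s^2 + s) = s*(s - 2)*(s + 1)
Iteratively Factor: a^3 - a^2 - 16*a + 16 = (a + 4)*(a^2 - 5*a + 4) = (a - 1)*(a + 4)*(a - 4)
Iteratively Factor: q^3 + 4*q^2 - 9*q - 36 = (q + 3)*(q^2 + q - 12) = (q + 3)*(q + 4)*(q - 3)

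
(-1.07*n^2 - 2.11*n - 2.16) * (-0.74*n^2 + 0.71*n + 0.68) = 0.7918*n^4 + 0.8017*n^3 - 0.6273*n^2 - 2.9684*n - 1.4688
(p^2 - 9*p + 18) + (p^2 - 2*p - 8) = 2*p^2 - 11*p + 10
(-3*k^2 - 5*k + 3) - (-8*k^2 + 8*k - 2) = 5*k^2 - 13*k + 5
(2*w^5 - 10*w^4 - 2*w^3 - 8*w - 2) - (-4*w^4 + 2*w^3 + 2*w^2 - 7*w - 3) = 2*w^5 - 6*w^4 - 4*w^3 - 2*w^2 - w + 1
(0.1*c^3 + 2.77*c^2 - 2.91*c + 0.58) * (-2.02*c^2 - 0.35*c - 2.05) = -0.202*c^5 - 5.6304*c^4 + 4.7037*c^3 - 5.8316*c^2 + 5.7625*c - 1.189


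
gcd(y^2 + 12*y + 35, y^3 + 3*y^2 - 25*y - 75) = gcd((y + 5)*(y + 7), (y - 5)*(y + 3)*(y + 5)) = y + 5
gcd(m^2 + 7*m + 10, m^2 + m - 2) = m + 2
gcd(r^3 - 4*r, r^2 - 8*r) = r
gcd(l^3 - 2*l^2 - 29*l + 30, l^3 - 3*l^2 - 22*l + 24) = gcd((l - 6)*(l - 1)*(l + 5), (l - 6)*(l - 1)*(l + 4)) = l^2 - 7*l + 6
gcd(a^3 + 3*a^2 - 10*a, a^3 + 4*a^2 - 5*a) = a^2 + 5*a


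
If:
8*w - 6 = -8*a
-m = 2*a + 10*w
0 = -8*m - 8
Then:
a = 13/16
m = -1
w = -1/16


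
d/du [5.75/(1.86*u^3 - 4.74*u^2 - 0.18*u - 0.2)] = (-32.085*u^2 + 54.51*u + 1.035)/(-1.86*u^3 + 4.74*u^2 + 0.18*u + 0.2)^2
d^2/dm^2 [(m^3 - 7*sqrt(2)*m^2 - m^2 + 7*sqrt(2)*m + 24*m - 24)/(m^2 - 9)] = 2*(7*sqrt(2)*m^3 + 33*m^3 - 189*sqrt(2)*m^2 - 99*m^2 + 189*sqrt(2)*m + 891*m - 567*sqrt(2) - 297)/(m^6 - 27*m^4 + 243*m^2 - 729)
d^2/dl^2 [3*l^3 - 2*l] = 18*l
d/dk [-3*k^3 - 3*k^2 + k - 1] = -9*k^2 - 6*k + 1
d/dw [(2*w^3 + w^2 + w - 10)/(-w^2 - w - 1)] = (-2*w^4 - 4*w^3 - 6*w^2 - 22*w - 11)/(w^4 + 2*w^3 + 3*w^2 + 2*w + 1)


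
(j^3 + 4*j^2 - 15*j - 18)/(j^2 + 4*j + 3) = (j^2 + 3*j - 18)/(j + 3)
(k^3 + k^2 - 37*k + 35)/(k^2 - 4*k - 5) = (k^2 + 6*k - 7)/(k + 1)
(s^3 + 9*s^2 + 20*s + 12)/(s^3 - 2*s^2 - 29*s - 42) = (s^2 + 7*s + 6)/(s^2 - 4*s - 21)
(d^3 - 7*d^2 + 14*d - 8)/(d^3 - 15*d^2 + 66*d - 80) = (d^2 - 5*d + 4)/(d^2 - 13*d + 40)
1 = 1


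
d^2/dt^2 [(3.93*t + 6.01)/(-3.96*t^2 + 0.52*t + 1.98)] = ((3.93*t + 6.01)*(7.92*t - 0.52)*(15.84*t - 1.04) + (93.3768*t + 43.512)*(-3.96*t^2 + 0.52*t + 1.98))/(-3.96*t^2 + 0.52*t + 1.98)^3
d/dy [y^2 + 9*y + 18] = 2*y + 9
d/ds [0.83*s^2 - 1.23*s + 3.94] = 1.66*s - 1.23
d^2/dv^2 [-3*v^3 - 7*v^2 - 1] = -18*v - 14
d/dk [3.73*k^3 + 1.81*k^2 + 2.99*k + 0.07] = 11.19*k^2 + 3.62*k + 2.99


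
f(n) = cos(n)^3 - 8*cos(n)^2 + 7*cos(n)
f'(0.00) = 0.00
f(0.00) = 0.00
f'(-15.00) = 13.58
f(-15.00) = -10.37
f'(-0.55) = -2.33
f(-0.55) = 0.77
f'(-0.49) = -2.25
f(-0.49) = 0.64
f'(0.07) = 0.42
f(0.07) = 0.01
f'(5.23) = -0.16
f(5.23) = 1.63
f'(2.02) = -13.07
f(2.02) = -4.63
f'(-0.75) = -2.11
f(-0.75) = 1.23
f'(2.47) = -13.29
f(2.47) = -10.86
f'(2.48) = -13.20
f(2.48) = -10.99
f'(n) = -3*sin(n)*cos(n)^2 + 16*sin(n)*cos(n) - 7*sin(n)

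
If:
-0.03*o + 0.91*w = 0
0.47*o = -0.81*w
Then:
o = 0.00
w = 0.00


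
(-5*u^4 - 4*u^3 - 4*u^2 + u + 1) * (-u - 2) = 5*u^5 + 14*u^4 + 12*u^3 + 7*u^2 - 3*u - 2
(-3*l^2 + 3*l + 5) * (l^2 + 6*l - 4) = -3*l^4 - 15*l^3 + 35*l^2 + 18*l - 20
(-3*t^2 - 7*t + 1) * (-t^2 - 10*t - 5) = 3*t^4 + 37*t^3 + 84*t^2 + 25*t - 5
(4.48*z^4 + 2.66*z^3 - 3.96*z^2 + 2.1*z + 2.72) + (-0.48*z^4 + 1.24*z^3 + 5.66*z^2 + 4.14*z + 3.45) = 4.0*z^4 + 3.9*z^3 + 1.7*z^2 + 6.24*z + 6.17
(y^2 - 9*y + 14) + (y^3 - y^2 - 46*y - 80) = y^3 - 55*y - 66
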